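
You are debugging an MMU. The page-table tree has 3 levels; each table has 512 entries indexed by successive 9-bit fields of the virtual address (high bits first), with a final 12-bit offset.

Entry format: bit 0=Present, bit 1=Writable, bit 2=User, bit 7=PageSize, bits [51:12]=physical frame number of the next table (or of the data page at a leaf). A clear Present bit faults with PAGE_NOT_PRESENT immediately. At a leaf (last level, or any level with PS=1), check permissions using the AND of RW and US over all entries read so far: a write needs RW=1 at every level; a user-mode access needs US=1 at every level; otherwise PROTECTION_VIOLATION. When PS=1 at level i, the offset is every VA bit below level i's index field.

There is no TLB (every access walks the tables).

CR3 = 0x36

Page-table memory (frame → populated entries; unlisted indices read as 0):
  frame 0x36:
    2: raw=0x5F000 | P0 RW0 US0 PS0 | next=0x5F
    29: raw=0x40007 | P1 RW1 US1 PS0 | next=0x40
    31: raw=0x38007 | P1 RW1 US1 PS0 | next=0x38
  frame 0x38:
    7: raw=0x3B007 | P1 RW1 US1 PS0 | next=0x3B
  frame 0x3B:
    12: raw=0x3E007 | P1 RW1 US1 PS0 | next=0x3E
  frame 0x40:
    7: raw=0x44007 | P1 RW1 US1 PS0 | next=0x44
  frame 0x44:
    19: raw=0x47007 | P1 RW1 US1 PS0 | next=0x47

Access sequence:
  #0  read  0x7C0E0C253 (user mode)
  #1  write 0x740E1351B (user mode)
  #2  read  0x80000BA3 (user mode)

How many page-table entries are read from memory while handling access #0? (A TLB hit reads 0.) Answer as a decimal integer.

Trace:
#0 VA=0x7C0E0C253 (r,user):
  lvl0: tbl 0x36, slot 31 ⇒ 0x38007 (P1/RW1/US1/PS0)
  lvl1: tbl 0x38, slot 7 ⇒ 0x3B007 (P1/RW1/US1/PS0)
  lvl2: tbl 0x3B, slot 12 ⇒ 0x3E007 (P1/RW1/US1/PS0)
  → PA=0x3E253  (3 entries read)
#1 VA=0x740E1351B (w,user):
  lvl0: tbl 0x36, slot 29 ⇒ 0x40007 (P1/RW1/US1/PS0)
  lvl1: tbl 0x40, slot 7 ⇒ 0x44007 (P1/RW1/US1/PS0)
  lvl2: tbl 0x44, slot 19 ⇒ 0x47007 (P1/RW1/US1/PS0)
  → PA=0x4751B  (3 entries read)
#2 VA=0x80000BA3 (r,user):
  lvl0: tbl 0x36, slot 2 ⇒ 0x5F000 (P0/RW0/US0/PS0)
  → PAGE_NOT_PRESENT  (1 entries read)

Entries read for #0: 3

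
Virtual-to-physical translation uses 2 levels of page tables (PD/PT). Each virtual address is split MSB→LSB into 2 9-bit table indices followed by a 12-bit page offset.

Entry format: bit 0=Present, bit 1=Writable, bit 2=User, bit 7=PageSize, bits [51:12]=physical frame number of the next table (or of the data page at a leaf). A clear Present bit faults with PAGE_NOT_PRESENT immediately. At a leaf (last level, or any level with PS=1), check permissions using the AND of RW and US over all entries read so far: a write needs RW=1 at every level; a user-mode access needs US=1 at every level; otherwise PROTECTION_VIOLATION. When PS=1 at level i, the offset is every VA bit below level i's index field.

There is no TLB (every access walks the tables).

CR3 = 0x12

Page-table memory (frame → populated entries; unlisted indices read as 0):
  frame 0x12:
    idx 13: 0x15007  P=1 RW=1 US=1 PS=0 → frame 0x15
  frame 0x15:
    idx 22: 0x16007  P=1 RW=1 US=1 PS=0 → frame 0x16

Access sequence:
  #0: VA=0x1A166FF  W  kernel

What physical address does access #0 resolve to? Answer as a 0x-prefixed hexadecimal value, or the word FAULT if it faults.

Trace:
#0 VA=0x1A166FF (w,kernel):
  [0] read 0x12 idx=13: raw=0x15007 flags P=1 W=1 U=1 S=0
  [1] read 0x15 idx=22: raw=0x16007 flags P=1 W=1 U=1 S=0
  ✓ 0x166FF  — 2 lookups

Access #0 PA: 0x166FF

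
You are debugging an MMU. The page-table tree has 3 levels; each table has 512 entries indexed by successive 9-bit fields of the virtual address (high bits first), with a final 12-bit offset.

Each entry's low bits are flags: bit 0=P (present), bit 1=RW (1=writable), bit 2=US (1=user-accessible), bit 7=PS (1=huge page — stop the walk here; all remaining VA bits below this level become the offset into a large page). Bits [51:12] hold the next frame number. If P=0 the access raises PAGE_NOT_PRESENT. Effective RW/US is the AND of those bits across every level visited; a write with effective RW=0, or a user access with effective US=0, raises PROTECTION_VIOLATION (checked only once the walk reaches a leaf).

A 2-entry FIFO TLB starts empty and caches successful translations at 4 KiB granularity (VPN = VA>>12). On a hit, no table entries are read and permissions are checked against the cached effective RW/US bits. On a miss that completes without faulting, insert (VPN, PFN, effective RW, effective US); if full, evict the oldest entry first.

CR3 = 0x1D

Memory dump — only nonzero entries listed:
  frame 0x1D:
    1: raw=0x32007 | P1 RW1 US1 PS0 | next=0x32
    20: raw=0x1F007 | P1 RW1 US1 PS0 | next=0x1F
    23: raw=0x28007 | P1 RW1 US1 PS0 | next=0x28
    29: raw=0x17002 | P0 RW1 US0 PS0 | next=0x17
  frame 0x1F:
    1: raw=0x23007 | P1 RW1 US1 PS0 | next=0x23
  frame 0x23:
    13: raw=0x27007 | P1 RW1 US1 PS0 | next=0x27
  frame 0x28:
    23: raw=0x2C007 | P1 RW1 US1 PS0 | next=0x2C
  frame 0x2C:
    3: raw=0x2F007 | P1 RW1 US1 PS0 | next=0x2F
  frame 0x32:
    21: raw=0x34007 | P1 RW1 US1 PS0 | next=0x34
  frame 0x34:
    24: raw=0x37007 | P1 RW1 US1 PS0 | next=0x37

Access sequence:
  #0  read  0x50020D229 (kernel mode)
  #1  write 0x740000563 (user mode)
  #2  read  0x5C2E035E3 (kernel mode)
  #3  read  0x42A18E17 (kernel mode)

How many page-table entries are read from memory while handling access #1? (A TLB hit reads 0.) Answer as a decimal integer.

Walk each access:
#0 VA=0x50020D229 (r,kernel):
  L0: frame=0x1D idx=20 entry=0x1F007 [P=1 RW=1 US=1 PS=0]
  L1: frame=0x1F idx=1 entry=0x23007 [P=1 RW=1 US=1 PS=0]
  L2: frame=0x23 idx=13 entry=0x27007 [P=1 RW=1 US=1 PS=0]
  ⇒ phys 0x27229  [3 reads]
#1 VA=0x740000563 (w,user):
  L0: frame=0x1D idx=29 entry=0x17002 [P=0 RW=1 US=0 PS=0]
  ⇒ fault: PAGE_NOT_PRESENT  — 1 lookups
#2 VA=0x5C2E035E3 (r,kernel):
  L0: frame=0x1D idx=23 entry=0x28007 [P=1 RW=1 US=1 PS=0]
  L1: frame=0x28 idx=23 entry=0x2C007 [P=1 RW=1 US=1 PS=0]
  L2: frame=0x2C idx=3 entry=0x2F007 [P=1 RW=1 US=1 PS=0]
  ⇒ phys 0x2F5E3  [3 reads]
#3 VA=0x42A18E17 (r,kernel):
  L0: frame=0x1D idx=1 entry=0x32007 [P=1 RW=1 US=1 PS=0]
  L1: frame=0x32 idx=21 entry=0x34007 [P=1 RW=1 US=1 PS=0]
  L2: frame=0x34 idx=24 entry=0x37007 [P=1 RW=1 US=1 PS=0]
  ⇒ phys 0x37E17  [3 reads]

Entries read for #1: 1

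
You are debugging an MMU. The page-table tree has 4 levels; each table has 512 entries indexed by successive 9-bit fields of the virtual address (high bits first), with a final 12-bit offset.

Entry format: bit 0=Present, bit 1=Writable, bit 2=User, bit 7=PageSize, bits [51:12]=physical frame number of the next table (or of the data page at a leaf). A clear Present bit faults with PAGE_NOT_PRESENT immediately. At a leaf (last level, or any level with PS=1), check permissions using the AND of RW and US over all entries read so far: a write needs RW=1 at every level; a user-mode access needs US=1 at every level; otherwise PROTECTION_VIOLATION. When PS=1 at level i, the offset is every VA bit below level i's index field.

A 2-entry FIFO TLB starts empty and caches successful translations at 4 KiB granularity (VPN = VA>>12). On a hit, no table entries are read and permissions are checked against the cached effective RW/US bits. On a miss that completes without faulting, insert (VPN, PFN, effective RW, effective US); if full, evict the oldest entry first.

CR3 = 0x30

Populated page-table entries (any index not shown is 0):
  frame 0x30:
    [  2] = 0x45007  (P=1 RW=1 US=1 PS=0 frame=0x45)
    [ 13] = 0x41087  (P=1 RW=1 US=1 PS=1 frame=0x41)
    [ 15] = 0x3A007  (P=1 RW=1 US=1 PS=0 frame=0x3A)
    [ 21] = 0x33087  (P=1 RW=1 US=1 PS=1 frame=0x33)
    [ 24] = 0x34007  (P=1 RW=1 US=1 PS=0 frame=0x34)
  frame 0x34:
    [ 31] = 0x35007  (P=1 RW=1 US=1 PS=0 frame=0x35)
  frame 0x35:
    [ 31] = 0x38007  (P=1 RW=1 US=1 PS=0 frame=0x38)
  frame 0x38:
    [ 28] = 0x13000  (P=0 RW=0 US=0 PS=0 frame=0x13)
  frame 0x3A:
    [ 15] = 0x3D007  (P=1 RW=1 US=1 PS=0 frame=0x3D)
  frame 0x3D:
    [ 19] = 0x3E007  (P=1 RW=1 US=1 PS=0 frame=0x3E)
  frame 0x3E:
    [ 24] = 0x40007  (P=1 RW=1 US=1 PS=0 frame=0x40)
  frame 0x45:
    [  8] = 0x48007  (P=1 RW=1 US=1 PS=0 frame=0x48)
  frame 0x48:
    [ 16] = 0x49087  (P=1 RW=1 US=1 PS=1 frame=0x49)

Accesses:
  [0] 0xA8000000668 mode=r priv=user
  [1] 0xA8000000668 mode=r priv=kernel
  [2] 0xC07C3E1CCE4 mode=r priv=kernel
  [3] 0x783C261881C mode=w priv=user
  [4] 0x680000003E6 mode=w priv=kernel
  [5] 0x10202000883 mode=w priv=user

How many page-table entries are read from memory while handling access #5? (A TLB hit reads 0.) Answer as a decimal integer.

Walk each access:
#0 VA=0xA8000000668 (r,user):
  [0] read 0x30 idx=21: raw=0x33087 flags P=1 W=1 U=1 S=1
  ⇒ phys 0x33668 (huge @L0)  [1 reads]
#1 VA=0xA8000000668 (r,kernel):
  TLB hit vpn=0xA8000000 → PA=0x33668
#2 VA=0xC07C3E1CCE4 (r,kernel):
  [0] read 0x30 idx=24: raw=0x34007 flags P=1 W=1 U=1 S=0
  [1] read 0x34 idx=31: raw=0x35007 flags P=1 W=1 U=1 S=0
  [2] read 0x35 idx=31: raw=0x38007 flags P=1 W=1 U=1 S=0
  [3] read 0x38 idx=28: raw=0x13000 flags P=0 W=0 U=0 S=0
  ⇒ fault: PAGE_NOT_PRESENT  — 4 lookups
#3 VA=0x783C261881C (w,user):
  [0] read 0x30 idx=15: raw=0x3A007 flags P=1 W=1 U=1 S=0
  [1] read 0x3A idx=15: raw=0x3D007 flags P=1 W=1 U=1 S=0
  [2] read 0x3D idx=19: raw=0x3E007 flags P=1 W=1 U=1 S=0
  [3] read 0x3E idx=24: raw=0x40007 flags P=1 W=1 U=1 S=0
  ⇒ phys 0x4081C  [4 reads]
#4 VA=0x680000003E6 (w,kernel):
  [0] read 0x30 idx=13: raw=0x41087 flags P=1 W=1 U=1 S=1
  ⇒ phys 0x413E6 (huge @L0)  [1 reads]
#5 VA=0x10202000883 (w,user):
  [0] read 0x30 idx=2: raw=0x45007 flags P=1 W=1 U=1 S=0
  [1] read 0x45 idx=8: raw=0x48007 flags P=1 W=1 U=1 S=0
  [2] read 0x48 idx=16: raw=0x49087 flags P=1 W=1 U=1 S=1
  ⇒ phys 0x49883 (huge @L2)  [3 reads]

Entries read for #5: 3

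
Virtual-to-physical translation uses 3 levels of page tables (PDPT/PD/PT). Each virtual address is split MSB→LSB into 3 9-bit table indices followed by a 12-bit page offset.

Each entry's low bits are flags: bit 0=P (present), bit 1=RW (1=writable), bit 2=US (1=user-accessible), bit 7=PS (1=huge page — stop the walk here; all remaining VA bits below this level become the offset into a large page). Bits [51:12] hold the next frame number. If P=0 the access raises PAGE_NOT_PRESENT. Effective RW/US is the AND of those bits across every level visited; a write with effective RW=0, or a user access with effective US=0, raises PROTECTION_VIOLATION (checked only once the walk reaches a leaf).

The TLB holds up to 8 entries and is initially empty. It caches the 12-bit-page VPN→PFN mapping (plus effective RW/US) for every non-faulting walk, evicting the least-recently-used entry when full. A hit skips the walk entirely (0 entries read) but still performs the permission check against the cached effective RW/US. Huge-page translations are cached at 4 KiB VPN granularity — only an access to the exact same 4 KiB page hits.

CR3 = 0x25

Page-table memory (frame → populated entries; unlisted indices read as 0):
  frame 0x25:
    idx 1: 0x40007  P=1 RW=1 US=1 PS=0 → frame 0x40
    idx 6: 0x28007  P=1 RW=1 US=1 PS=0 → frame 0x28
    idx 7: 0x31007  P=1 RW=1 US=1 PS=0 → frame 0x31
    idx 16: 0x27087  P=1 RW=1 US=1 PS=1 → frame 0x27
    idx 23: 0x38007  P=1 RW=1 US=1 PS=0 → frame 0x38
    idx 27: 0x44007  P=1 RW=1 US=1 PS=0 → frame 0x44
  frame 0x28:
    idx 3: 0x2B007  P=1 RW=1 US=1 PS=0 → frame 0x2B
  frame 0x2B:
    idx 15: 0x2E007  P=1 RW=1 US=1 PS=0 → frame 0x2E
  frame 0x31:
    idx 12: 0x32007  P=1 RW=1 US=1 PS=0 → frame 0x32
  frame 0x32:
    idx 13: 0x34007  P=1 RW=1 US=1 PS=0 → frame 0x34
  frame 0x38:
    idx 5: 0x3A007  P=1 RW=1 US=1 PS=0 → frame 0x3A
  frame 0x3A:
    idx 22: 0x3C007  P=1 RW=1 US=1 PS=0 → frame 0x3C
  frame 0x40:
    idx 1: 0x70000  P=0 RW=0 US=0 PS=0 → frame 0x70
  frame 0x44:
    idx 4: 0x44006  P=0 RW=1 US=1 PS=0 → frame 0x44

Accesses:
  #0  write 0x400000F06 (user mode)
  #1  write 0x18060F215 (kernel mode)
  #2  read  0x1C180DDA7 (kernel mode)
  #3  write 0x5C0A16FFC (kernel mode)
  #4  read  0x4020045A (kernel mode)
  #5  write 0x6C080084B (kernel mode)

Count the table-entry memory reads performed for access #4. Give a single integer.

Per-access translation:
#0 VA=0x400000F06 (w,user):
  L0: frame=0x25 idx=16 entry=0x27087 [P=1 RW=1 US=1 PS=1]
  ✓ 0x27F06 (huge @L0)  — 1 lookups
#1 VA=0x18060F215 (w,kernel):
  L0: frame=0x25 idx=6 entry=0x28007 [P=1 RW=1 US=1 PS=0]
  L1: frame=0x28 idx=3 entry=0x2B007 [P=1 RW=1 US=1 PS=0]
  L2: frame=0x2B idx=15 entry=0x2E007 [P=1 RW=1 US=1 PS=0]
  ✓ 0x2E215  — 3 lookups
#2 VA=0x1C180DDA7 (r,kernel):
  L0: frame=0x25 idx=7 entry=0x31007 [P=1 RW=1 US=1 PS=0]
  L1: frame=0x31 idx=12 entry=0x32007 [P=1 RW=1 US=1 PS=0]
  L2: frame=0x32 idx=13 entry=0x34007 [P=1 RW=1 US=1 PS=0]
  ✓ 0x34DA7  — 3 lookups
#3 VA=0x5C0A16FFC (w,kernel):
  L0: frame=0x25 idx=23 entry=0x38007 [P=1 RW=1 US=1 PS=0]
  L1: frame=0x38 idx=5 entry=0x3A007 [P=1 RW=1 US=1 PS=0]
  L2: frame=0x3A idx=22 entry=0x3C007 [P=1 RW=1 US=1 PS=0]
  ✓ 0x3CFFC  — 3 lookups
#4 VA=0x4020045A (r,kernel):
  L0: frame=0x25 idx=1 entry=0x40007 [P=1 RW=1 US=1 PS=0]
  L1: frame=0x40 idx=1 entry=0x70000 [P=0 RW=0 US=0 PS=0]
  ⇒ fault: PAGE_NOT_PRESENT  — 2 lookups
#5 VA=0x6C080084B (w,kernel):
  L0: frame=0x25 idx=27 entry=0x44007 [P=1 RW=1 US=1 PS=0]
  L1: frame=0x44 idx=4 entry=0x44006 [P=0 RW=1 US=1 PS=0]
  ⇒ fault: PAGE_NOT_PRESENT  — 2 lookups

Entries read for #4: 2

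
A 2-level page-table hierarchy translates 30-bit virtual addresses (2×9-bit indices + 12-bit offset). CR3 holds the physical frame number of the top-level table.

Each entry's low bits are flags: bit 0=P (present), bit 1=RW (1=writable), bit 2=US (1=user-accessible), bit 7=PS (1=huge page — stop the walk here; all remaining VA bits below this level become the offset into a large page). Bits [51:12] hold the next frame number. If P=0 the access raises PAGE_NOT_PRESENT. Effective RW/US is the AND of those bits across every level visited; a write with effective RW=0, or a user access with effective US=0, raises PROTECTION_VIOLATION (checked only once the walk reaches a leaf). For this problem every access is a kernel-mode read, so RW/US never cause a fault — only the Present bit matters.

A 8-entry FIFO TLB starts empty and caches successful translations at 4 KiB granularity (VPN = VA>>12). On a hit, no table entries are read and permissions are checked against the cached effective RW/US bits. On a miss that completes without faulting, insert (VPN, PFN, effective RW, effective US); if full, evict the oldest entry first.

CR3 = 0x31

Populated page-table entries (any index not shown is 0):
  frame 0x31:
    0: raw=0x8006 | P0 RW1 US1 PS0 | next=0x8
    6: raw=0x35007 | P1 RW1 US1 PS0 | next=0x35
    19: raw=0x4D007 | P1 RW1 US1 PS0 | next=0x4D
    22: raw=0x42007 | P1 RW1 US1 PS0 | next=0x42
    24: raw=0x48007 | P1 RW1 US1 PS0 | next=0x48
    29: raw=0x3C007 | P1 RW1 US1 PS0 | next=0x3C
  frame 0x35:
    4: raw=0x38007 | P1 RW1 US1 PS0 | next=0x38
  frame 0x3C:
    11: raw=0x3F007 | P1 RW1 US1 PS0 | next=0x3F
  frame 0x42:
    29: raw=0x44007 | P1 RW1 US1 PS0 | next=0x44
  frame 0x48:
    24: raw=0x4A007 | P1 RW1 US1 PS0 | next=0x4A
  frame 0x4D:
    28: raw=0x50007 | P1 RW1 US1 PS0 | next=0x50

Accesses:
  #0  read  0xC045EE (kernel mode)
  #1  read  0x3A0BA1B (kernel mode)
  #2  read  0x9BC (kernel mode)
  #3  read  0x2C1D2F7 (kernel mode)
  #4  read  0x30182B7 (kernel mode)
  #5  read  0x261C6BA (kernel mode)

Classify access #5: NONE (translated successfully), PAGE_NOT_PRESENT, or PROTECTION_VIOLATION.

Walk each access:
#0 VA=0xC045EE (r,kernel):
  lvl0: tbl 0x31, slot 6 ⇒ 0x35007 (P1/RW1/US1/PS0)
  lvl1: tbl 0x35, slot 4 ⇒ 0x38007 (P1/RW1/US1/PS0)
  ⇒ phys 0x385EE  [2 reads]
#1 VA=0x3A0BA1B (r,kernel):
  lvl0: tbl 0x31, slot 29 ⇒ 0x3C007 (P1/RW1/US1/PS0)
  lvl1: tbl 0x3C, slot 11 ⇒ 0x3F007 (P1/RW1/US1/PS0)
  ⇒ phys 0x3FA1B  [2 reads]
#2 VA=0x9BC (r,kernel):
  lvl0: tbl 0x31, slot 0 ⇒ 0x8006 (P0/RW1/US1/PS0)
  → PAGE_NOT_PRESENT  (1 entries read)
#3 VA=0x2C1D2F7 (r,kernel):
  lvl0: tbl 0x31, slot 22 ⇒ 0x42007 (P1/RW1/US1/PS0)
  lvl1: tbl 0x42, slot 29 ⇒ 0x44007 (P1/RW1/US1/PS0)
  ⇒ phys 0x442F7  [2 reads]
#4 VA=0x30182B7 (r,kernel):
  lvl0: tbl 0x31, slot 24 ⇒ 0x48007 (P1/RW1/US1/PS0)
  lvl1: tbl 0x48, slot 24 ⇒ 0x4A007 (P1/RW1/US1/PS0)
  ⇒ phys 0x4A2B7  [2 reads]
#5 VA=0x261C6BA (r,kernel):
  lvl0: tbl 0x31, slot 19 ⇒ 0x4D007 (P1/RW1/US1/PS0)
  lvl1: tbl 0x4D, slot 28 ⇒ 0x50007 (P1/RW1/US1/PS0)
  ⇒ phys 0x506BA  [2 reads]

Access #5 fault: NONE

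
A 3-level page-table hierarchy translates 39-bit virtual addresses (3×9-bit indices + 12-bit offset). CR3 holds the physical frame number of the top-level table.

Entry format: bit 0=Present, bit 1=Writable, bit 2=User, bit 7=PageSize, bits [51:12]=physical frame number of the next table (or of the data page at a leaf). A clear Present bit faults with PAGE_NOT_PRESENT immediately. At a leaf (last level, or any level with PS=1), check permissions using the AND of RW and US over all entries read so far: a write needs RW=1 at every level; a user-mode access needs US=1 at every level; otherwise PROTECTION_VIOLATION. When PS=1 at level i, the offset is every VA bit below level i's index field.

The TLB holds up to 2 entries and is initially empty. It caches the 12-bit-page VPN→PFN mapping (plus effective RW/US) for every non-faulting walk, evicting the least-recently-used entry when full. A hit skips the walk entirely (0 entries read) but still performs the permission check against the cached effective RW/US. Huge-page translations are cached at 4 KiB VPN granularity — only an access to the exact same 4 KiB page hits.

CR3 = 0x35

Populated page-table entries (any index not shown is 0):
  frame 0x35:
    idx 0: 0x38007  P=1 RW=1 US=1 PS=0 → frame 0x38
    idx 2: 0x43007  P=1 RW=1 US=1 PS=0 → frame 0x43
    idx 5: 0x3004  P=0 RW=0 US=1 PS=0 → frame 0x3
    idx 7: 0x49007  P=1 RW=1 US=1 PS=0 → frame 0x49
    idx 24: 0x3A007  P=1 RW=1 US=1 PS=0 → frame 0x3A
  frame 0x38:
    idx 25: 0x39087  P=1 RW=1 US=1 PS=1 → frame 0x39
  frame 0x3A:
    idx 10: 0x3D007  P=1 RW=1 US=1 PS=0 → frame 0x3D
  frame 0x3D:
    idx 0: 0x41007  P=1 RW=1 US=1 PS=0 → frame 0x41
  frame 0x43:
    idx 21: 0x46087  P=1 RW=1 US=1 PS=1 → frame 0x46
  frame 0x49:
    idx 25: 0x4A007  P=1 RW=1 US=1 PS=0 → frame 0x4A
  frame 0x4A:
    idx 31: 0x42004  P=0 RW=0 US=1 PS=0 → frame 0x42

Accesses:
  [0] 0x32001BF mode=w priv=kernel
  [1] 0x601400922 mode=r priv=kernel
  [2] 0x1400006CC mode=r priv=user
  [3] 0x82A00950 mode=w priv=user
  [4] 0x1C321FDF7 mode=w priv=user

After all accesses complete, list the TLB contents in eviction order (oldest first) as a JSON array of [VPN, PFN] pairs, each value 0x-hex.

Per-access translation:
#0 VA=0x32001BF (w,kernel):
  [0] read 0x35 idx=0: raw=0x38007 flags P=1 W=1 U=1 S=0
  [1] read 0x38 idx=25: raw=0x39087 flags P=1 W=1 U=1 S=1
  ⇒ phys 0x391BF (huge @L1)  [2 reads]
#1 VA=0x601400922 (r,kernel):
  [0] read 0x35 idx=24: raw=0x3A007 flags P=1 W=1 U=1 S=0
  [1] read 0x3A idx=10: raw=0x3D007 flags P=1 W=1 U=1 S=0
  [2] read 0x3D idx=0: raw=0x41007 flags P=1 W=1 U=1 S=0
  ⇒ phys 0x41922  [3 reads]
#2 VA=0x1400006CC (r,user):
  [0] read 0x35 idx=5: raw=0x3004 flags P=0 W=0 U=1 S=0
  ⇒ fault: PAGE_NOT_PRESENT  — 1 lookups
#3 VA=0x82A00950 (w,user):
  [0] read 0x35 idx=2: raw=0x43007 flags P=1 W=1 U=1 S=0
  [1] read 0x43 idx=21: raw=0x46087 flags P=1 W=1 U=1 S=1
  ⇒ phys 0x46950 (huge @L1)  [2 reads]
#4 VA=0x1C321FDF7 (w,user):
  [0] read 0x35 idx=7: raw=0x49007 flags P=1 W=1 U=1 S=0
  [1] read 0x49 idx=25: raw=0x4A007 flags P=1 W=1 U=1 S=0
  [2] read 0x4A idx=31: raw=0x42004 flags P=0 W=0 U=1 S=0
  ⇒ fault: PAGE_NOT_PRESENT  — 3 lookups

TLB: [["0x601400", "0x41"], ["0x82A00", "0x46"]]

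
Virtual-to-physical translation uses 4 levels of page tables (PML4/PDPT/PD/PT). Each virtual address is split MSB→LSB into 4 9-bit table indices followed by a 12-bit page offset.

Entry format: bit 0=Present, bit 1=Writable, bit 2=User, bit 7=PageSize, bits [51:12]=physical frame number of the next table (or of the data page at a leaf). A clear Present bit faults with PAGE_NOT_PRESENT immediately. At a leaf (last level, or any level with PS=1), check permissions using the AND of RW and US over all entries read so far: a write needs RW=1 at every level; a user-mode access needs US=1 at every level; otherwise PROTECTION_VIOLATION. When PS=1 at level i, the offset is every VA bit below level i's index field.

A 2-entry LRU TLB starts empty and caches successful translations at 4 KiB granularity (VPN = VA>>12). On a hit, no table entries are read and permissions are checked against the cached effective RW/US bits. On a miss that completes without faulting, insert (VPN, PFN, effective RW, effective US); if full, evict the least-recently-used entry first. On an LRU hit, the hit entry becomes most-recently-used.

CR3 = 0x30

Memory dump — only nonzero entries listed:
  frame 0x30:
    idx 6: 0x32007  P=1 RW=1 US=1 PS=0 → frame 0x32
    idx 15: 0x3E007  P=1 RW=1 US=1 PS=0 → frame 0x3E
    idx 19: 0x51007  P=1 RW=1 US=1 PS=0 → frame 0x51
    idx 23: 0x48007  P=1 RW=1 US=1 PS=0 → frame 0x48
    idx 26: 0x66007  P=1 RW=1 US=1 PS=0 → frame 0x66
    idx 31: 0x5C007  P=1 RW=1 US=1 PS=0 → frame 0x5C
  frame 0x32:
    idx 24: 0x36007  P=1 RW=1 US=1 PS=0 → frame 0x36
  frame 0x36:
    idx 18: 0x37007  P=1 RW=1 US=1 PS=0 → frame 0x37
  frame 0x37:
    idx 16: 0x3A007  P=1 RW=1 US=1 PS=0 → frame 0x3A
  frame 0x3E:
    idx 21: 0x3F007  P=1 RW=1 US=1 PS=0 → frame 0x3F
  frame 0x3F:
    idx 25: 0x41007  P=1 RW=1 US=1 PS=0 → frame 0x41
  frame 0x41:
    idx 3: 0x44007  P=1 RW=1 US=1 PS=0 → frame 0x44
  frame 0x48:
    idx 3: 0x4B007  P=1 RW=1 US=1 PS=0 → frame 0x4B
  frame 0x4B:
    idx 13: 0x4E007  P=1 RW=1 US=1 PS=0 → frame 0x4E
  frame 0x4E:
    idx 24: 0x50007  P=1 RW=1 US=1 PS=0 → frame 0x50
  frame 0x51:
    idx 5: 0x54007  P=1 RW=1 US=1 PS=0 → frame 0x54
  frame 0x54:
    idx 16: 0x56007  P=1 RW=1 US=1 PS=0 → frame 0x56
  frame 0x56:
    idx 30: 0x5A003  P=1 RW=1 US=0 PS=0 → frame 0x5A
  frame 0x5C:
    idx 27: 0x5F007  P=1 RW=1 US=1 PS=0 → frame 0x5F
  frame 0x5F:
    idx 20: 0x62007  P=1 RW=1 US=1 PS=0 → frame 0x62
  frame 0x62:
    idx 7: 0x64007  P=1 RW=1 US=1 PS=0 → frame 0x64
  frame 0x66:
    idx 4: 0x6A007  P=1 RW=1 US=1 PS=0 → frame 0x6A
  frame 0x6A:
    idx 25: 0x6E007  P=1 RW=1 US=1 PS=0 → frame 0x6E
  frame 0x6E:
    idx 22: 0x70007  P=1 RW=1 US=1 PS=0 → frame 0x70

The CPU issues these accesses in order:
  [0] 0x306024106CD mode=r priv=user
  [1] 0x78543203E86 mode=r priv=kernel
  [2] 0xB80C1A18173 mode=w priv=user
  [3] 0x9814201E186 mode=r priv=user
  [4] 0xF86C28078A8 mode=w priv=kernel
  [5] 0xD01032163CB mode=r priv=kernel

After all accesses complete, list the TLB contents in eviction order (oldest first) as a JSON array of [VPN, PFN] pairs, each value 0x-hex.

Walk each access:
#0 VA=0x306024106CD (r,user):
  [0] read 0x30 idx=6: raw=0x32007 flags P=1 W=1 U=1 S=0
  [1] read 0x32 idx=24: raw=0x36007 flags P=1 W=1 U=1 S=0
  [2] read 0x36 idx=18: raw=0x37007 flags P=1 W=1 U=1 S=0
  [3] read 0x37 idx=16: raw=0x3A007 flags P=1 W=1 U=1 S=0
  ⇒ phys 0x3A6CD  [4 reads]
#1 VA=0x78543203E86 (r,kernel):
  [0] read 0x30 idx=15: raw=0x3E007 flags P=1 W=1 U=1 S=0
  [1] read 0x3E idx=21: raw=0x3F007 flags P=1 W=1 U=1 S=0
  [2] read 0x3F idx=25: raw=0x41007 flags P=1 W=1 U=1 S=0
  [3] read 0x41 idx=3: raw=0x44007 flags P=1 W=1 U=1 S=0
  ⇒ phys 0x44E86  [4 reads]
#2 VA=0xB80C1A18173 (w,user):
  [0] read 0x30 idx=23: raw=0x48007 flags P=1 W=1 U=1 S=0
  [1] read 0x48 idx=3: raw=0x4B007 flags P=1 W=1 U=1 S=0
  [2] read 0x4B idx=13: raw=0x4E007 flags P=1 W=1 U=1 S=0
  [3] read 0x4E idx=24: raw=0x50007 flags P=1 W=1 U=1 S=0
  ⇒ phys 0x50173  [4 reads]
#3 VA=0x9814201E186 (r,user):
  [0] read 0x30 idx=19: raw=0x51007 flags P=1 W=1 U=1 S=0
  [1] read 0x51 idx=5: raw=0x54007 flags P=1 W=1 U=1 S=0
  [2] read 0x54 idx=16: raw=0x56007 flags P=1 W=1 U=1 S=0
  [3] read 0x56 idx=30: raw=0x5A003 flags P=1 W=1 U=0 S=0
  ✗ PROTECTION_VIOLATION  [4 reads]
#4 VA=0xF86C28078A8 (w,kernel):
  [0] read 0x30 idx=31: raw=0x5C007 flags P=1 W=1 U=1 S=0
  [1] read 0x5C idx=27: raw=0x5F007 flags P=1 W=1 U=1 S=0
  [2] read 0x5F idx=20: raw=0x62007 flags P=1 W=1 U=1 S=0
  [3] read 0x62 idx=7: raw=0x64007 flags P=1 W=1 U=1 S=0
  ⇒ phys 0x648A8  [4 reads]
#5 VA=0xD01032163CB (r,kernel):
  [0] read 0x30 idx=26: raw=0x66007 flags P=1 W=1 U=1 S=0
  [1] read 0x66 idx=4: raw=0x6A007 flags P=1 W=1 U=1 S=0
  [2] read 0x6A idx=25: raw=0x6E007 flags P=1 W=1 U=1 S=0
  [3] read 0x6E idx=22: raw=0x70007 flags P=1 W=1 U=1 S=0
  ⇒ phys 0x703CB  [4 reads]

TLB: [["0xF86C2807", "0x64"], ["0xD0103216", "0x70"]]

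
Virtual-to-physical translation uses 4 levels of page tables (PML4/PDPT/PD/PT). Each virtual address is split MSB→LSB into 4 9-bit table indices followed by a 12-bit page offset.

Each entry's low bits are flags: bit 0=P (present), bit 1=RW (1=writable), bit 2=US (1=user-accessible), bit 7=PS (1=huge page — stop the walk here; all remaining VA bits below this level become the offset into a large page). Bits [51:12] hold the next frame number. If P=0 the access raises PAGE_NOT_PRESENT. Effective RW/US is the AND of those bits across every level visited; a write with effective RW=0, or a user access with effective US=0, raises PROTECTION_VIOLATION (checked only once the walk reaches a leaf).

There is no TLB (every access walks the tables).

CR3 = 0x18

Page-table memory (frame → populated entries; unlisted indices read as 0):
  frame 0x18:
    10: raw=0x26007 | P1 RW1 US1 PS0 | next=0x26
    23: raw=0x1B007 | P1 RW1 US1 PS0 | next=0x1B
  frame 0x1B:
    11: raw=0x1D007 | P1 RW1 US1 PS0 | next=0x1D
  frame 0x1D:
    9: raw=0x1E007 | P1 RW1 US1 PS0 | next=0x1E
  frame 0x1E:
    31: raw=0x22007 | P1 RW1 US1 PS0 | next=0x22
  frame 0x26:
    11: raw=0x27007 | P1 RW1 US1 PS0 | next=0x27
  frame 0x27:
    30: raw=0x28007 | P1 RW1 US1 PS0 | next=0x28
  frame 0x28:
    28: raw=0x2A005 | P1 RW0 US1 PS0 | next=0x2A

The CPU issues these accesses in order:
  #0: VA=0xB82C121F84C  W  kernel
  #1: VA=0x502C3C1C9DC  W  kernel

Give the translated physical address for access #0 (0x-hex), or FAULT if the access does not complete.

Trace:
#0 VA=0xB82C121F84C (w,kernel):
  lvl0: tbl 0x18, slot 23 ⇒ 0x1B007 (P1/RW1/US1/PS0)
  lvl1: tbl 0x1B, slot 11 ⇒ 0x1D007 (P1/RW1/US1/PS0)
  lvl2: tbl 0x1D, slot 9 ⇒ 0x1E007 (P1/RW1/US1/PS0)
  lvl3: tbl 0x1E, slot 31 ⇒ 0x22007 (P1/RW1/US1/PS0)
  ⇒ phys 0x2284C  [4 reads]
#1 VA=0x502C3C1C9DC (w,kernel):
  lvl0: tbl 0x18, slot 10 ⇒ 0x26007 (P1/RW1/US1/PS0)
  lvl1: tbl 0x26, slot 11 ⇒ 0x27007 (P1/RW1/US1/PS0)
  lvl2: tbl 0x27, slot 30 ⇒ 0x28007 (P1/RW1/US1/PS0)
  lvl3: tbl 0x28, slot 28 ⇒ 0x2A005 (P1/RW0/US1/PS0)
  → PROTECTION_VIOLATION  (4 entries read)

Access #0 PA: 0x2284C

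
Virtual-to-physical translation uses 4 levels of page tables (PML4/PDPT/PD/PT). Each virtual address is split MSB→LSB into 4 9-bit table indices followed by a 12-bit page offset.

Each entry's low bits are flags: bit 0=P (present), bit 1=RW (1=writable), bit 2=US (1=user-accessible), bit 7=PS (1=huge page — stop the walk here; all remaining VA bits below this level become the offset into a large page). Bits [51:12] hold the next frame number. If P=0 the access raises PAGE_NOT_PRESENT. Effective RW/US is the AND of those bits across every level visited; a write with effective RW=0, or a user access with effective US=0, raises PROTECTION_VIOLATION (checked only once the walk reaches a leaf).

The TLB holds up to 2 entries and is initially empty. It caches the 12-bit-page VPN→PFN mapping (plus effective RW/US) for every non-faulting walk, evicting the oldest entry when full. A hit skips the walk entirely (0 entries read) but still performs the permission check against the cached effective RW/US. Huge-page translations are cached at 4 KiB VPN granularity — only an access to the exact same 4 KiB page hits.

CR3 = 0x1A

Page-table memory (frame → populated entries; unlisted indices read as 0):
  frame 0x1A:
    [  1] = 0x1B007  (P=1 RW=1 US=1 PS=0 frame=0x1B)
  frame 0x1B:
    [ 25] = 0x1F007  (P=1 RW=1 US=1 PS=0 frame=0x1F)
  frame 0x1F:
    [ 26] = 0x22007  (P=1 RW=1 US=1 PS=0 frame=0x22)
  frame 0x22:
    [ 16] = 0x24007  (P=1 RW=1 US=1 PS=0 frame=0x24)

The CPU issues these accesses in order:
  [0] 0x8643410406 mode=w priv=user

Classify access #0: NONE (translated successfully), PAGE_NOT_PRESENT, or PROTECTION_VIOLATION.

Trace:
#0 VA=0x8643410406 (w,user):
  L0: frame=0x1A idx=1 entry=0x1B007 [P=1 RW=1 US=1 PS=0]
  L1: frame=0x1B idx=25 entry=0x1F007 [P=1 RW=1 US=1 PS=0]
  L2: frame=0x1F idx=26 entry=0x22007 [P=1 RW=1 US=1 PS=0]
  L3: frame=0x22 idx=16 entry=0x24007 [P=1 RW=1 US=1 PS=0]
  ✓ 0x24406  — 4 lookups

Access #0 fault: NONE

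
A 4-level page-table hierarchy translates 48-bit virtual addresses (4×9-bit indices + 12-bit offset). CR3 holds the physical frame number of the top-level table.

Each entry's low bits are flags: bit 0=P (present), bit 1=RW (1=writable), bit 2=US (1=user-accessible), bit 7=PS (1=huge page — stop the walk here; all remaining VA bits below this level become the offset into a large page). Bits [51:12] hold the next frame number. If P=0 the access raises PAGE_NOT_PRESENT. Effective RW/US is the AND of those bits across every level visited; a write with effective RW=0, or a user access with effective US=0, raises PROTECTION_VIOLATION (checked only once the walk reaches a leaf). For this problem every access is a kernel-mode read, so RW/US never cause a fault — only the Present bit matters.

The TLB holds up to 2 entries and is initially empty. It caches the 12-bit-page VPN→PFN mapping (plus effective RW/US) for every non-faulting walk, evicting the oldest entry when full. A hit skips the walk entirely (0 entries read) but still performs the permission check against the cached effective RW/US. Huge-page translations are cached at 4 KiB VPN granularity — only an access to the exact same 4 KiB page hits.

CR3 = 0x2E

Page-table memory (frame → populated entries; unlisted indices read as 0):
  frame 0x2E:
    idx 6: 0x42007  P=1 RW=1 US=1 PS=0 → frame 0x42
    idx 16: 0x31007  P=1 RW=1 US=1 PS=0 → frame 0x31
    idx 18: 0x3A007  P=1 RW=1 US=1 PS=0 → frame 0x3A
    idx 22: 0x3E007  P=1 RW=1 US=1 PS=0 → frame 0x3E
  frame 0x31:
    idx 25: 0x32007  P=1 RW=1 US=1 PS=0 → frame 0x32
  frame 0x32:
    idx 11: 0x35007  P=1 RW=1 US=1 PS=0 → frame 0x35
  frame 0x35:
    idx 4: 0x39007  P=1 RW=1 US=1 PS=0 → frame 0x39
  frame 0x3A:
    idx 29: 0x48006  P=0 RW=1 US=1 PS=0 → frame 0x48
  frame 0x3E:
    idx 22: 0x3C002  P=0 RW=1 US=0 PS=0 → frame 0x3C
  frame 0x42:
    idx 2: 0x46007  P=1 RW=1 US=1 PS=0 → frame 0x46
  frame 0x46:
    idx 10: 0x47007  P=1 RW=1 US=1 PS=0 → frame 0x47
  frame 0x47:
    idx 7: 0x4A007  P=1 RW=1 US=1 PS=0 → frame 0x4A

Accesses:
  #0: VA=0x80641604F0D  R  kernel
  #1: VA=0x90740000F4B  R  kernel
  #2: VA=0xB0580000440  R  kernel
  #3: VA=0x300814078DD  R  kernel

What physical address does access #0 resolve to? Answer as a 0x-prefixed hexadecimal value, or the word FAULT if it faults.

Walk each access:
#0 VA=0x80641604F0D (r,kernel):
  L0: frame=0x2E idx=16 entry=0x31007 [P=1 RW=1 US=1 PS=0]
  L1: frame=0x31 idx=25 entry=0x32007 [P=1 RW=1 US=1 PS=0]
  L2: frame=0x32 idx=11 entry=0x35007 [P=1 RW=1 US=1 PS=0]
  L3: frame=0x35 idx=4 entry=0x39007 [P=1 RW=1 US=1 PS=0]
  → PA=0x39F0D  (4 entries read)
#1 VA=0x90740000F4B (r,kernel):
  L0: frame=0x2E idx=18 entry=0x3A007 [P=1 RW=1 US=1 PS=0]
  L1: frame=0x3A idx=29 entry=0x48006 [P=0 RW=1 US=1 PS=0]
  ✗ PAGE_NOT_PRESENT  [2 reads]
#2 VA=0xB0580000440 (r,kernel):
  L0: frame=0x2E idx=22 entry=0x3E007 [P=1 RW=1 US=1 PS=0]
  L1: frame=0x3E idx=22 entry=0x3C002 [P=0 RW=1 US=0 PS=0]
  ✗ PAGE_NOT_PRESENT  [2 reads]
#3 VA=0x300814078DD (r,kernel):
  L0: frame=0x2E idx=6 entry=0x42007 [P=1 RW=1 US=1 PS=0]
  L1: frame=0x42 idx=2 entry=0x46007 [P=1 RW=1 US=1 PS=0]
  L2: frame=0x46 idx=10 entry=0x47007 [P=1 RW=1 US=1 PS=0]
  L3: frame=0x47 idx=7 entry=0x4A007 [P=1 RW=1 US=1 PS=0]
  → PA=0x4A8DD  (4 entries read)

Access #0 PA: 0x39F0D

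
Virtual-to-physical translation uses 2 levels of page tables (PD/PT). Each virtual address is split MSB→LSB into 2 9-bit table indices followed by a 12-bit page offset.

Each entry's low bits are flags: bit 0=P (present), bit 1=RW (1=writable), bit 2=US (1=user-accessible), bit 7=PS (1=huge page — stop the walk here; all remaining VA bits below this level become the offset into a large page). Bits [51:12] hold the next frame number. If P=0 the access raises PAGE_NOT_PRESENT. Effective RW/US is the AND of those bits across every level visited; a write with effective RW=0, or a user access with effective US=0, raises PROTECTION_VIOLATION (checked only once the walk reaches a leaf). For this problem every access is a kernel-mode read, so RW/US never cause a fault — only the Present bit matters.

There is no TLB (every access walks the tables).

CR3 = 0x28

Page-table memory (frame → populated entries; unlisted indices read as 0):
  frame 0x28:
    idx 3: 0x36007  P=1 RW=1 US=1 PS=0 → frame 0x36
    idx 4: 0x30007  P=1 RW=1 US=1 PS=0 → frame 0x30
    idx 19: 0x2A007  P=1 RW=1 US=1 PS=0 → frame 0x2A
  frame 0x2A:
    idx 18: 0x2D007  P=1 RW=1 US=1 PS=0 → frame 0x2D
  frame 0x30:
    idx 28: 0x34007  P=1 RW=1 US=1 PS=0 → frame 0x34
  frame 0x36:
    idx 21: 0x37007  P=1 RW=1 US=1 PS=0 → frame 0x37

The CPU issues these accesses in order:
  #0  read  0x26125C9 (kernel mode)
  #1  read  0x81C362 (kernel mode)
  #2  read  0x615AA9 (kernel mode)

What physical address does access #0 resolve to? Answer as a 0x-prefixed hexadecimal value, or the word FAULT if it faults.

Per-access translation:
#0 VA=0x26125C9 (r,kernel):
  [0] read 0x28 idx=19: raw=0x2A007 flags P=1 W=1 U=1 S=0
  [1] read 0x2A idx=18: raw=0x2D007 flags P=1 W=1 U=1 S=0
  ✓ 0x2D5C9  — 2 lookups
#1 VA=0x81C362 (r,kernel):
  [0] read 0x28 idx=4: raw=0x30007 flags P=1 W=1 U=1 S=0
  [1] read 0x30 idx=28: raw=0x34007 flags P=1 W=1 U=1 S=0
  ✓ 0x34362  — 2 lookups
#2 VA=0x615AA9 (r,kernel):
  [0] read 0x28 idx=3: raw=0x36007 flags P=1 W=1 U=1 S=0
  [1] read 0x36 idx=21: raw=0x37007 flags P=1 W=1 U=1 S=0
  ✓ 0x37AA9  — 2 lookups

Access #0 PA: 0x2D5C9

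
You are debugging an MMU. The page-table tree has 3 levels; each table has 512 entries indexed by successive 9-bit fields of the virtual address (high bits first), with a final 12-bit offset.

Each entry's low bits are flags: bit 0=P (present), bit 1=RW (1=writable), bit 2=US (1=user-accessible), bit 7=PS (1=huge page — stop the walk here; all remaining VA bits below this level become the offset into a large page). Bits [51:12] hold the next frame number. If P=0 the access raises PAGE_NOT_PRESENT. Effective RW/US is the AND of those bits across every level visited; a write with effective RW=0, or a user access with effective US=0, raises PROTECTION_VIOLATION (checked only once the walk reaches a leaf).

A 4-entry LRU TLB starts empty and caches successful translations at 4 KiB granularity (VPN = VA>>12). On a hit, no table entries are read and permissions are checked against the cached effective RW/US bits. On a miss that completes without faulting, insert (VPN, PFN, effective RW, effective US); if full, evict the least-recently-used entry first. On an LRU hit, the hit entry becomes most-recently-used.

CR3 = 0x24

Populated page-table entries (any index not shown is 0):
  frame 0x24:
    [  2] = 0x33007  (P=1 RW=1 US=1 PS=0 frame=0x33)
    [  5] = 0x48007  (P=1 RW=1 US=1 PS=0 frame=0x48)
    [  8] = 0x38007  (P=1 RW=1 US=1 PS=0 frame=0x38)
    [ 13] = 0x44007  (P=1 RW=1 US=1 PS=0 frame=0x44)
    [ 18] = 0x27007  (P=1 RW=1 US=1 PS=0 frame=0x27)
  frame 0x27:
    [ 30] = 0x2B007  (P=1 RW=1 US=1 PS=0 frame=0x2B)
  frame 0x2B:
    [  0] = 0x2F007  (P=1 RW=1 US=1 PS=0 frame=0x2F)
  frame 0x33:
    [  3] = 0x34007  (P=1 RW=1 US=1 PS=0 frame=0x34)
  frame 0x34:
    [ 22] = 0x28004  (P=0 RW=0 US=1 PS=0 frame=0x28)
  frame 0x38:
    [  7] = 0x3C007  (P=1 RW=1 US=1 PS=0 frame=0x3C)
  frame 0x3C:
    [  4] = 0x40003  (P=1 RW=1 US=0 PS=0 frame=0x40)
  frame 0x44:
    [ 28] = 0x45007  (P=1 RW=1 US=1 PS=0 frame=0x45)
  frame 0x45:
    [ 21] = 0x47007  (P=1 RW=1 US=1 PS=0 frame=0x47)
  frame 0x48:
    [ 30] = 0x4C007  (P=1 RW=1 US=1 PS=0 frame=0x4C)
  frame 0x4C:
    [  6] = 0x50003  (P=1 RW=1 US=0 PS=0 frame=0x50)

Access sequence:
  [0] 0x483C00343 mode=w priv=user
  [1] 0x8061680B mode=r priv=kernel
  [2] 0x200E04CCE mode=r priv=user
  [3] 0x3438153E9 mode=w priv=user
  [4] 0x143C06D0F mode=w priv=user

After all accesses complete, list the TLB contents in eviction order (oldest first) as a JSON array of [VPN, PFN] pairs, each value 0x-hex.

Per-access translation:
#0 VA=0x483C00343 (w,user):
  [0] read 0x24 idx=18: raw=0x27007 flags P=1 W=1 U=1 S=0
  [1] read 0x27 idx=30: raw=0x2B007 flags P=1 W=1 U=1 S=0
  [2] read 0x2B idx=0: raw=0x2F007 flags P=1 W=1 U=1 S=0
  ⇒ phys 0x2F343  [3 reads]
#1 VA=0x8061680B (r,kernel):
  [0] read 0x24 idx=2: raw=0x33007 flags P=1 W=1 U=1 S=0
  [1] read 0x33 idx=3: raw=0x34007 flags P=1 W=1 U=1 S=0
  [2] read 0x34 idx=22: raw=0x28004 flags P=0 W=0 U=1 S=0
  ⇒ fault: PAGE_NOT_PRESENT  — 3 lookups
#2 VA=0x200E04CCE (r,user):
  [0] read 0x24 idx=8: raw=0x38007 flags P=1 W=1 U=1 S=0
  [1] read 0x38 idx=7: raw=0x3C007 flags P=1 W=1 U=1 S=0
  [2] read 0x3C idx=4: raw=0x40003 flags P=1 W=1 U=0 S=0
  ⇒ fault: PROTECTION_VIOLATION  — 3 lookups
#3 VA=0x3438153E9 (w,user):
  [0] read 0x24 idx=13: raw=0x44007 flags P=1 W=1 U=1 S=0
  [1] read 0x44 idx=28: raw=0x45007 flags P=1 W=1 U=1 S=0
  [2] read 0x45 idx=21: raw=0x47007 flags P=1 W=1 U=1 S=0
  ⇒ phys 0x473E9  [3 reads]
#4 VA=0x143C06D0F (w,user):
  [0] read 0x24 idx=5: raw=0x48007 flags P=1 W=1 U=1 S=0
  [1] read 0x48 idx=30: raw=0x4C007 flags P=1 W=1 U=1 S=0
  [2] read 0x4C idx=6: raw=0x50003 flags P=1 W=1 U=0 S=0
  ⇒ fault: PROTECTION_VIOLATION  — 3 lookups

TLB: [["0x483C00", "0x2F"], ["0x343815", "0x47"]]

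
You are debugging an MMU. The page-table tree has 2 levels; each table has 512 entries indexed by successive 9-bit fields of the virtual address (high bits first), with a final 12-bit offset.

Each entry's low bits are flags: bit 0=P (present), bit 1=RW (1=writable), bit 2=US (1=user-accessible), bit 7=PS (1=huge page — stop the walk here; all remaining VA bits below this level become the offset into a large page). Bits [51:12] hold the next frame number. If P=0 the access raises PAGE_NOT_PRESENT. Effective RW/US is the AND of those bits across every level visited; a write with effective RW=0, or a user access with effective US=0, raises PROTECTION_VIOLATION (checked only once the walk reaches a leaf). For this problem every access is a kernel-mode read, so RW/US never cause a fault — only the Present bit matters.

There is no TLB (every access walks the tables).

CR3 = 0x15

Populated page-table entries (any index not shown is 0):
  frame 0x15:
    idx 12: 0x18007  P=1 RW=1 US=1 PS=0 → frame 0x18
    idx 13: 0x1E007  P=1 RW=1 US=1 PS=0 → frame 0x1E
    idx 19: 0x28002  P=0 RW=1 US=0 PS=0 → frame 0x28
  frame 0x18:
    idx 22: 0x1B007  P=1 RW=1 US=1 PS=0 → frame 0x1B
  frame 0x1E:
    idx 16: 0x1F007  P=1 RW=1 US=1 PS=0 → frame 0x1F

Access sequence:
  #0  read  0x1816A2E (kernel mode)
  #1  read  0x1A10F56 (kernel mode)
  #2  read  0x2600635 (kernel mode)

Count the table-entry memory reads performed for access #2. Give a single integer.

Per-access translation:
#0 VA=0x1816A2E (r,kernel):
  lvl0: tbl 0x15, slot 12 ⇒ 0x18007 (P1/RW1/US1/PS0)
  lvl1: tbl 0x18, slot 22 ⇒ 0x1B007 (P1/RW1/US1/PS0)
  ⇒ phys 0x1BA2E  [2 reads]
#1 VA=0x1A10F56 (r,kernel):
  lvl0: tbl 0x15, slot 13 ⇒ 0x1E007 (P1/RW1/US1/PS0)
  lvl1: tbl 0x1E, slot 16 ⇒ 0x1F007 (P1/RW1/US1/PS0)
  ⇒ phys 0x1FF56  [2 reads]
#2 VA=0x2600635 (r,kernel):
  lvl0: tbl 0x15, slot 19 ⇒ 0x28002 (P0/RW1/US0/PS0)
  ✗ PAGE_NOT_PRESENT  [1 reads]

Entries read for #2: 1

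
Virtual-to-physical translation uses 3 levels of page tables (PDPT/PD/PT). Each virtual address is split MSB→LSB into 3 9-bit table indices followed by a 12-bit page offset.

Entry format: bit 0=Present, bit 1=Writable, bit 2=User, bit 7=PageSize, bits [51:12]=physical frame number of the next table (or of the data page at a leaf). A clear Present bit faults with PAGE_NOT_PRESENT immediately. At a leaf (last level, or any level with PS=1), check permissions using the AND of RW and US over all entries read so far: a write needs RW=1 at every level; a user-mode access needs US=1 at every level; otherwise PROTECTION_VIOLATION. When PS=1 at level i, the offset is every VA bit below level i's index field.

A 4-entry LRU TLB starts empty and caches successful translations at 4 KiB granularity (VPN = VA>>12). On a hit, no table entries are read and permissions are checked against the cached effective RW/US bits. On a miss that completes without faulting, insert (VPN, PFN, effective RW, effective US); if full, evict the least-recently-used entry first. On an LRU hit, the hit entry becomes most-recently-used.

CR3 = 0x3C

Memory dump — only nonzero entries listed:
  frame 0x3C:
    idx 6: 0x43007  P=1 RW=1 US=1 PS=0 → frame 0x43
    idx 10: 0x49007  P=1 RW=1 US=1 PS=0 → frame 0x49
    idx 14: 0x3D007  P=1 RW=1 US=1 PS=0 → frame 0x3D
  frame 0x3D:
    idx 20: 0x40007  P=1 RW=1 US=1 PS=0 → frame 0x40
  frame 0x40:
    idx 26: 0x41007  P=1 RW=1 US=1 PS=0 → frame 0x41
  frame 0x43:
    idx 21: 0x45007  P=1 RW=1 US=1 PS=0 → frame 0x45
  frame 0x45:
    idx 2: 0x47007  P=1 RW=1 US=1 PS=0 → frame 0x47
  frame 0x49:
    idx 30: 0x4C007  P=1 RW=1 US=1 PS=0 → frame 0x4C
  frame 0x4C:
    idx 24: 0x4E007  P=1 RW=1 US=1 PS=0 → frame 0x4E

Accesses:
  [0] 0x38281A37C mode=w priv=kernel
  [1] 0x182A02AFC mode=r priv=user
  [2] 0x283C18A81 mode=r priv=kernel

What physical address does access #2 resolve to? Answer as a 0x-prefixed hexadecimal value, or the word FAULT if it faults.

Walk each access:
#0 VA=0x38281A37C (w,kernel):
  lvl0: tbl 0x3C, slot 14 ⇒ 0x3D007 (P1/RW1/US1/PS0)
  lvl1: tbl 0x3D, slot 20 ⇒ 0x40007 (P1/RW1/US1/PS0)
  lvl2: tbl 0x40, slot 26 ⇒ 0x41007 (P1/RW1/US1/PS0)
  ⇒ phys 0x4137C  [3 reads]
#1 VA=0x182A02AFC (r,user):
  lvl0: tbl 0x3C, slot 6 ⇒ 0x43007 (P1/RW1/US1/PS0)
  lvl1: tbl 0x43, slot 21 ⇒ 0x45007 (P1/RW1/US1/PS0)
  lvl2: tbl 0x45, slot 2 ⇒ 0x47007 (P1/RW1/US1/PS0)
  ⇒ phys 0x47AFC  [3 reads]
#2 VA=0x283C18A81 (r,kernel):
  lvl0: tbl 0x3C, slot 10 ⇒ 0x49007 (P1/RW1/US1/PS0)
  lvl1: tbl 0x49, slot 30 ⇒ 0x4C007 (P1/RW1/US1/PS0)
  lvl2: tbl 0x4C, slot 24 ⇒ 0x4E007 (P1/RW1/US1/PS0)
  ⇒ phys 0x4EA81  [3 reads]

Access #2 PA: 0x4EA81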